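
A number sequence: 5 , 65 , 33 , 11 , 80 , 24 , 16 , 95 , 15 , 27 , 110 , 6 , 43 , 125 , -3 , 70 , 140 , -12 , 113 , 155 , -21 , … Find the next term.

183

The terms cycle through 3 interleaved subsequences.
Track A = 5, 11, 16, 27, 43, 70, 113: each term equals the sum of the previous two.
Track B = 65, 80, 95, 110, 125, 140, 155: linear: a_n = 50 + 15·n.
Track C = 33, 24, 15, 6, -3, -12, -21: linear: a_n = 42 − 9·n.
Position 22 falls in track A as its term 8, giving 183.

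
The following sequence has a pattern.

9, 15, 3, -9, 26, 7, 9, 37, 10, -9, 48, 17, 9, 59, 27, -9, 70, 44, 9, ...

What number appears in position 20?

81

Read the sequence 3 terms at a time; column i is its own pattern.
Subsequence A = 9, -9, 9, -9, 9, -9, 9: the oscillation 9·(−1)^(n+1).
Subsequence B = 15, 26, 37, 48, 59, 70: linear: a_n = 4 + 11·n.
Subsequence C = 3, 7, 10, 17, 27, 44: Fibonacci-style (each term is the sum of the two before it).
The 20th slot belongs to subsequence B; its 7th term is 81.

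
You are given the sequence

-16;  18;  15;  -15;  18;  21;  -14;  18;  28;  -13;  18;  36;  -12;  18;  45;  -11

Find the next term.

18

Taking every 3rd term gives 3 separate tracks.
Subsequence A: -16, -15, -14, -13, -12, -11 (arithmetic, step +1).
Subsequence B: 18, 18, 18, 18, 18 (always 18).
Subsequence C: 15, 21, 28, 36, 45 (triangular numbers n(n+1)/2 for n = 5, 6, …).
Term 17 comes from subsequence B (its 6th entry): 18.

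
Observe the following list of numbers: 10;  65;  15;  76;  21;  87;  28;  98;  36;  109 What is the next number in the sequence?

Split by position mod 2 into 2 tracks.
Track A: 10, 15, 21, 28, 36 — triangular numbers n(n+1)/2 for n = 4, 5, ….
Track B: 65, 76, 87, 98, 109 — arithmetic with common difference +11.
Position 11 falls in track A as its term 6, giving 45.

45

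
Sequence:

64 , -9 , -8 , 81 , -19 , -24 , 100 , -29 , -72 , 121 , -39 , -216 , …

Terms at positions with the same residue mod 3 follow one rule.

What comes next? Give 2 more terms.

144, -49

The terms cycle through 3 interleaved subsequences.
Stream A is 64, 81, 100, 121, which is perfect squares starting at 8².
Stream B is -9, -19, -29, -39, which is arithmetic, step −10.
Stream C is -8, -24, -72, -216, which is geometric, ×3 each step.
The 13th slot belongs to stream A; its 5th term is 144.
The 14th slot belongs to stream B; its 5th term is -49.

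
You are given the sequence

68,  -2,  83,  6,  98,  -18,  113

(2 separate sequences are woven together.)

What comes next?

54

Split by position mod 2 into 2 tracks.
Stream A: 68, 83, 98, 113 — linear: a_n = 53 + 15·n.
Stream B: -2, 6, -18 — multiplying by -3 each time.
Position 8 → stream B, term 4 = 54.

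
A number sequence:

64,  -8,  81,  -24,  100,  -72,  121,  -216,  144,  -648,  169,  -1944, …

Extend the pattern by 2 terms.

196, -5832

Taking every 2nd term gives 2 separate tracks.
Subsequence A: 64, 81, 100, 121, 144, 169 — the squares 8², 9², 10², ….
Subsequence B: -8, -24, -72, -216, -648, -1944 — geometric, ×3 each step.
Position 13 → subsequence A, term 7 = 196.
Position 14 → subsequence B, term 7 = -5832.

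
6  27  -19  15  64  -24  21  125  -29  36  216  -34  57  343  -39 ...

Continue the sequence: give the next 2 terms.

93, 512

Read the sequence 3 terms at a time; column i is its own pattern.
Subsequence A: 6, 15, 21, 36, 57 — a Fibonacci-like recurrence a_n = a_{n-1} + a_{n-2}.
Subsequence B: 27, 64, 125, 216, 343 — perfect cubes starting at 3³.
Subsequence C: -19, -24, -29, -34, -39 — subtracting 5 each time.
Position 16 → subsequence A, term 6 = 93.
Position 17 falls in subsequence B as its term 6, giving 512.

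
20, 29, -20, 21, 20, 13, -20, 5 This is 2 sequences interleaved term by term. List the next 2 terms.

20, -3

Positions 1, 3, 5, … form one subsequence and positions 2, 4, 6, … form another.
Track A: 20, -20, 20, -20 (alternating ±20).
Track B: 29, 21, 13, 5 (subtracting 8 each time).
The 9th slot belongs to track A; its 5th term is 20.
Position 10 falls in track B as its term 5, giving -3.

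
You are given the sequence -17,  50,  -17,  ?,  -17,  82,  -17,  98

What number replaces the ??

Taking every 2nd term gives 2 separate tracks.
Track A is -17, -17, -17, -17, which is the constant sequence -17.
Track B is 50, ?, 82, 98, which is linear: a_n = 34 + 16·n.
So the missing entry in track B is 66.

66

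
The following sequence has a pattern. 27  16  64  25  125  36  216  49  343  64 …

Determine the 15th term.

1000

The terms cycle through 2 interleaved subsequences.
Track A: 27, 64, 125, 216, 343. The cubes 3³, 4³, 5³, ….
Track B: 16, 25, 36, 49, 64. The squares 4², 5², 6², ….
Position 15 falls in track A as its term 8, giving 1000.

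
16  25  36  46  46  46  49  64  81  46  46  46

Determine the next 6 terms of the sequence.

Positions follow the repeating pattern AAABBB; grouping by letter gives 2 tracks.
Track A is 16, 25, 36, 49, 64, 81, which is perfect squares starting at 4².
Track B is 46, 46, 46, 46, 46, 46, which is constant 46.
Term 13 comes from track A (its 7th entry): 100.
Position 14 falls in track A as its term 8, giving 121.
The 15th slot belongs to track A; its 9th term is 144.
Position 16 falls in track B as its term 7, giving 46.
Position 17 → track B, term 8 = 46.
The 18th slot belongs to track B; its 9th term is 46.

100, 121, 144, 46, 46, 46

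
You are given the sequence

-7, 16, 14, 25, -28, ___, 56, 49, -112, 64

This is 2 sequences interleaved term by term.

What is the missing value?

36

Taking every 2nd term gives 2 separate tracks.
Subsequence A = -7, 14, -28, 56, -112: geometric with ratio -2.
Subsequence B = 16, 25, ?, 49, 64: the squares 4², 5², 6², ….
So the missing entry in subsequence B is 36.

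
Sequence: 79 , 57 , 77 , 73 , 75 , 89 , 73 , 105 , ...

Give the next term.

Odd-indexed and even-indexed terms follow separate rules.
Subsequence A: 79, 77, 75, 73 (linear: a_n = 81 − 2·n).
Subsequence B: 57, 73, 89, 105 (arithmetic, step +16).
The 9th slot belongs to subsequence A; its 5th term is 71.

71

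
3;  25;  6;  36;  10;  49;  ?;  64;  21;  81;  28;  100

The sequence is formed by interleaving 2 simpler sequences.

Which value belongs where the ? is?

15

The terms cycle through 2 interleaved subsequences.
Track A is 3, 6, 10, ?, 21, 28, which is the triangular numbers T_2, T_3, ….
Track B is 25, 36, 49, 64, 81, 100, which is consecutive squares n² from n = 5.
Filling track A at index 4 by its rule yields 15.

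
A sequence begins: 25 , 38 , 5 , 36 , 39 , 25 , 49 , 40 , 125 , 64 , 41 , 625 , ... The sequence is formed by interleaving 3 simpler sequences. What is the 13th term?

Split by position mod 3: positions 1, 4, 7, … form one track, and each other residue class forms its own.
Track A is 25, 36, 49, 64, which is consecutive squares n² from n = 5.
Track B is 38, 39, 40, 41, which is arithmetic, step +1.
Track C is 5, 25, 125, 625, which is powers of 5.
The 13th slot belongs to track A; its 5th term is 81.

81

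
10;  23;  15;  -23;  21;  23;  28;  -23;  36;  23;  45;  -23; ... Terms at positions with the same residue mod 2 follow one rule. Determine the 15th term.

66

Positions 1, 3, 5, … form one subsequence and positions 2, 4, 6, … form another.
Subsequence A is 10, 15, 21, 28, 36, 45, which is triangular numbers starting at T_4.
Subsequence B is 23, -23, 23, -23, 23, -23, which is the oscillation 23·(−1)^(n+1).
Term 15 comes from subsequence A (its 8th entry): 66.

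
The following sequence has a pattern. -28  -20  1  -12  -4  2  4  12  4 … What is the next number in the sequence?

Reading positions in blocks of 3 reveals the pattern AAB — 2 tracks woven together.
Subsequence A: -28, -20, -12, -4, 4, 12. Adding 8 each time.
Subsequence B: 1, 2, 4. Powers of 2.
The 10th slot belongs to subsequence A; its 7th term is 20.

20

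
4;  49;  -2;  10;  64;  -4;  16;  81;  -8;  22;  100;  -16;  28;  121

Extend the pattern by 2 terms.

-32, 34

The terms cycle through 3 interleaved subsequences.
Stream A: 4, 10, 16, 22, 28 (arithmetic with common difference +6).
Stream B: 49, 64, 81, 100, 121 (perfect squares starting at 7²).
Stream C: -2, -4, -8, -16 (geometric with ratio 2).
Position 15 falls in stream C as its term 5, giving -32.
Position 16 → stream A, term 6 = 34.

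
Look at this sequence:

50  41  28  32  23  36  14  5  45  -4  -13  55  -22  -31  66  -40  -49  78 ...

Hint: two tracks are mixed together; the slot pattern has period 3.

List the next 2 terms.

Positions follow the repeating pattern AAB; grouping by letter gives 2 tracks.
Subsequence A is 50, 41, 32, 23, 14, 5, -4, -13, -22, -31, -40, -49, which is arithmetic with common difference −9.
Subsequence B is 28, 36, 45, 55, 66, 78, which is triangular numbers n(n+1)/2 for n = 7, 8, ….
Term 19 comes from subsequence A (its 13th entry): -58.
Position 20 falls in subsequence A as its term 14, giving -67.

-58, -67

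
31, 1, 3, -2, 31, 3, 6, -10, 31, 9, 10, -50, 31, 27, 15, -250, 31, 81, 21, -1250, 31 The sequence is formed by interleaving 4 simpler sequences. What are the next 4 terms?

The terms cycle through 4 interleaved subsequences.
Track A: 31, 31, 31, 31, 31, 31 — always 31.
Track B: 1, 3, 9, 27, 81 — successive powers of 3.
Track C: 3, 6, 10, 15, 21 — triangular numbers starting at T_2.
Track D: -2, -10, -50, -250, -1250 — multiplying by 5 each time.
Term 22 comes from track B (its 6th entry): 243.
Position 23 → track C, term 6 = 28.
Position 24 falls in track D as its term 6, giving -6250.
Position 25 → track A, term 7 = 31.

243, 28, -6250, 31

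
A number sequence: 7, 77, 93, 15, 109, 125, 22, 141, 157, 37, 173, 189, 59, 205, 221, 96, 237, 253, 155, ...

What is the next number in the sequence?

The slot pattern repeats as ABB (period 3), so there are 2 interleaved tracks.
Stream A is 7, 15, 22, 37, 59, 96, 155, which is each term equals the sum of the previous two.
Stream B is 77, 93, 109, 125, 141, 157, 173, 189, 205, 221, 237, 253, which is linear: a_n = 61 + 16·n.
The 20th slot belongs to stream B; its 13th term is 269.

269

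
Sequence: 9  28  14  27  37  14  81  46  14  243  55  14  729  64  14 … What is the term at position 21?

14

Taking every 3rd term gives 3 separate tracks.
Track A: 9, 27, 81, 243, 729 (powers 3^2, 3^3, 3^4, …).
Track B: 28, 37, 46, 55, 64 (arithmetic, step +9).
Track C: 14, 14, 14, 14, 14 (always 14).
Position 21 falls in track C as its term 7, giving 14.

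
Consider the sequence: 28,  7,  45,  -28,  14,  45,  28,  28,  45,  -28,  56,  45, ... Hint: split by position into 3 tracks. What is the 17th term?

The terms cycle through 3 interleaved subsequences.
Track A is 28, -28, 28, -28, which is the oscillation 28·(−1)^(n+1).
Track B is 7, 14, 28, 56, which is multiplying by 2 each time.
Track C is 45, 45, 45, 45, which is always 45.
Position 17 falls in track B as its term 6, giving 224.

224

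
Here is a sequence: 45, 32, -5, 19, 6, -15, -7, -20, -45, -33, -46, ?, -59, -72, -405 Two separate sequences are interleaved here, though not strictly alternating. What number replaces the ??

-135

Positions follow the repeating pattern AAB; grouping by letter gives 2 tracks.
Subsequence A is 45, 32, 19, 6, -7, -20, -33, -46, -59, -72, which is linear: a_n = 58 − 13·n.
Subsequence B is -5, -15, -45, ?, -405, which is multiplying by 3 each time.
The gap is subsequence B's term 4; the rule gives -135.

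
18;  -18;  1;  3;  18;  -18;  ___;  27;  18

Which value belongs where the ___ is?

9

Reading positions in blocks of 4 reveals the pattern AABB — 2 tracks woven together.
Stream A: 18, -18, 18, -18, 18 (alternating ±18).
Stream B: 1, 3, ?, 27 (powers of 3).
So the missing entry in stream B is 9.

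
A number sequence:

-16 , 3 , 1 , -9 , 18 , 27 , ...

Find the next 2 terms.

35, -81

The terms cycle through 2 interleaved subsequences.
Stream A is -16, 1, 18, which is arithmetic with common difference +17.
Stream B is 3, -9, 27, which is multiplying by -3 each time.
Position 7 falls in stream A as its term 4, giving 35.
Term 8 comes from stream B (its 4th entry): -81.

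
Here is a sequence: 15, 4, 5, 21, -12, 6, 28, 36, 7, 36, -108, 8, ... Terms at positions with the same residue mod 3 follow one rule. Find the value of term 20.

The terms cycle through 3 interleaved subsequences.
Stream A: 15, 21, 28, 36 (triangular numbers starting at T_5).
Stream B: 4, -12, 36, -108 (geometric with ratio -3).
Stream C: 5, 6, 7, 8 (adding 1 each time).
Term 20 comes from stream B (its 7th entry): 2916.

2916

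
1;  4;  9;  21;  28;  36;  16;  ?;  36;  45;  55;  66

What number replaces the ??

25

Reading positions in blocks of 6 reveals the pattern AAABBB — 2 tracks woven together.
Subsequence A is 1, 4, 9, 16, ?, 36, which is consecutive squares n² from n = 1.
Subsequence B is 21, 28, 36, 45, 55, 66, which is triangular numbers starting at T_6.
So the missing entry in subsequence A is 25.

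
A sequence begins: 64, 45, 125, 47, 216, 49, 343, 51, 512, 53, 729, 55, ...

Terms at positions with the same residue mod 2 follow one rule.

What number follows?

1000

Split by position mod 2 into 2 tracks.
Stream A: 64, 125, 216, 343, 512, 729 (the cubes 4³, 5³, 6³, …).
Stream B: 45, 47, 49, 51, 53, 55 (arithmetic, step +2).
Position 13 falls in stream A as its term 7, giving 1000.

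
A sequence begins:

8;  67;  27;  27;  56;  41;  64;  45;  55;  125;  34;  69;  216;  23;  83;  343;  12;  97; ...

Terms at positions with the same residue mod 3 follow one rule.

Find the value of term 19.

Taking every 3rd term gives 3 separate tracks.
Subsequence A: 8, 27, 64, 125, 216, 343 (perfect cubes starting at 2³).
Subsequence B: 67, 56, 45, 34, 23, 12 (subtracting 11 each time).
Subsequence C: 27, 41, 55, 69, 83, 97 (linear: a_n = 13 + 14·n).
Position 19 → subsequence A, term 7 = 512.

512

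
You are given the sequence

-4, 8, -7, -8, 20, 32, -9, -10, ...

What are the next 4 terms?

44, 56, -11, -12

Positions follow the repeating pattern AABB; grouping by letter gives 2 tracks.
Subsequence A: -4, 8, 20, 32. Arithmetic, step +12.
Subsequence B: -7, -8, -9, -10. Arithmetic with common difference −1.
Position 9 falls in subsequence A as its term 5, giving 44.
Position 10 → subsequence A, term 6 = 56.
Term 11 comes from subsequence B (its 5th entry): -11.
Position 12 falls in subsequence B as its term 6, giving -12.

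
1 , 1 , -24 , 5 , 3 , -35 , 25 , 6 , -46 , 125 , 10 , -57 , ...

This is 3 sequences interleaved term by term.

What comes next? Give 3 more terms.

Split by position mod 3 into 3 tracks.
Subsequence A: 1, 5, 25, 125 (geometric, ×5 each step).
Subsequence B: 1, 3, 6, 10 (triangular numbers n(n+1)/2 for n = 1, 2, …).
Subsequence C: -24, -35, -46, -57 (arithmetic with common difference −11).
The 13th slot belongs to subsequence A; its 5th term is 625.
Position 14 falls in subsequence B as its term 5, giving 15.
Position 15 falls in subsequence C as its term 5, giving -68.

625, 15, -68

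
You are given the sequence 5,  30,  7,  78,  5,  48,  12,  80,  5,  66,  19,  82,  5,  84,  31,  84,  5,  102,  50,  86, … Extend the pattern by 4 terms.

5, 120, 81, 88

Split by position mod 4 into 4 tracks.
Track A: 5, 5, 5, 5, 5. Constant 5.
Track B: 30, 48, 66, 84, 102. Arithmetic, step +18.
Track C: 7, 12, 19, 31, 50. Fibonacci-style (each term is the sum of the two before it).
Track D: 78, 80, 82, 84, 86. Arithmetic, step +2.
The 21st slot belongs to track A; its 6th term is 5.
Position 22 falls in track B as its term 6, giving 120.
Position 23 → track C, term 6 = 81.
The 24th slot belongs to track D; its 6th term is 88.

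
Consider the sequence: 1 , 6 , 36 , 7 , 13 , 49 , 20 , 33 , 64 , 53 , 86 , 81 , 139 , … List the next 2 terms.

Reading positions in blocks of 3 reveals the pattern AAB — 2 tracks woven together.
Track A: 1, 6, 7, 13, 20, 33, 53, 86, 139 (Fibonacci-style (each term is the sum of the two before it)).
Track B: 36, 49, 64, 81 (consecutive squares n² from n = 6).
Term 14 comes from track A (its 10th entry): 225.
Term 15 comes from track B (its 5th entry): 100.

225, 100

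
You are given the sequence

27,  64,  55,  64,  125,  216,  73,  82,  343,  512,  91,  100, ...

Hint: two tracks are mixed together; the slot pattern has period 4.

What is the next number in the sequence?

The slot pattern repeats as AABB (period 4), so there are 2 interleaved tracks.
Stream A is 27, 64, 125, 216, 343, 512, which is perfect cubes starting at 3³.
Stream B is 55, 64, 73, 82, 91, 100, which is adding 9 each time.
Position 13 → stream A, term 7 = 729.

729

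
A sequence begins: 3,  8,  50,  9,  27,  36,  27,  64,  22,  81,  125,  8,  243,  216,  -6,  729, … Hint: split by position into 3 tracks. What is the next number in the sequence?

Split by position mod 3 into 3 tracks.
Stream A = 3, 9, 27, 81, 243, 729: powers of 3.
Stream B = 8, 27, 64, 125, 216: the cubes 2³, 3³, 4³, ….
Stream C = 50, 36, 22, 8, -6: linear: a_n = 64 − 14·n.
Position 17 falls in stream B as its term 6, giving 343.

343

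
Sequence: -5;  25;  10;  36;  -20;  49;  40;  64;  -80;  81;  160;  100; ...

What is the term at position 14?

121

Positions 1, 3, 5, … form one subsequence and positions 2, 4, 6, … form another.
Stream A: -5, 10, -20, 40, -80, 160. Multiplying by -2 each time.
Stream B: 25, 36, 49, 64, 81, 100. Perfect squares starting at 5².
Position 14 → stream B, term 7 = 121.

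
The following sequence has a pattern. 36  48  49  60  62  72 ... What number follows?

The terms cycle through 2 interleaved subsequences.
Subsequence A = 36, 49, 62: adding 13 each time.
Subsequence B = 48, 60, 72: adding 12 each time.
The 7th slot belongs to subsequence A; its 4th term is 75.

75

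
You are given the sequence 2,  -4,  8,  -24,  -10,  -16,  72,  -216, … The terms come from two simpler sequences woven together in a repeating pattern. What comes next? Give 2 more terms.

Reading positions in blocks of 4 reveals the pattern AABB — 2 tracks woven together.
Stream A: 2, -4, -10, -16 (linear: a_n = 8 − 6·n).
Stream B: 8, -24, 72, -216 (geometric with ratio -3).
Position 9 → stream A, term 5 = -22.
Position 10 falls in stream A as its term 6, giving -28.

-22, -28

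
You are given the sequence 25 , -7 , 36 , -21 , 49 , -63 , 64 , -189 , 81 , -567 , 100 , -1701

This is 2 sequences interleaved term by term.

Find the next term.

Positions 1, 3, 5, … form one subsequence and positions 2, 4, 6, … form another.
Track A: 25, 36, 49, 64, 81, 100. Consecutive squares n² from n = 5.
Track B: -7, -21, -63, -189, -567, -1701. Multiplying by 3 each time.
Position 13 → track A, term 7 = 121.

121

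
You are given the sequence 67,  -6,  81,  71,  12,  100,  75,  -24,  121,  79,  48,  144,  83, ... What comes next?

Split by position mod 3 into 3 tracks.
Stream A = 67, 71, 75, 79, 83: arithmetic with common difference +4.
Stream B = -6, 12, -24, 48: geometric, ×-2 each step.
Stream C = 81, 100, 121, 144: consecutive squares n² from n = 9.
The 14th slot belongs to stream B; its 5th term is -96.

-96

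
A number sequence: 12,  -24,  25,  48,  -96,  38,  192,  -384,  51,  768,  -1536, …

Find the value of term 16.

Positions follow the repeating pattern AAB; grouping by letter gives 2 tracks.
Subsequence A: 12, -24, 48, -96, 192, -384, 768, -1536. Multiplying by -2 each time.
Subsequence B: 25, 38, 51. Arithmetic, step +13.
The 16th slot belongs to subsequence A; its 11th term is 12288.

12288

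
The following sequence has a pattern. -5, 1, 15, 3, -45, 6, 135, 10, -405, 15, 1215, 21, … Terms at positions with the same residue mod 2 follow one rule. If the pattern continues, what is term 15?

The terms cycle through 2 interleaved subsequences.
Track A = -5, 15, -45, 135, -405, 1215: a geometric progression (common ratio -3).
Track B = 1, 3, 6, 10, 15, 21: triangular numbers starting at T_1.
Position 15 falls in track A as its term 8, giving 10935.

10935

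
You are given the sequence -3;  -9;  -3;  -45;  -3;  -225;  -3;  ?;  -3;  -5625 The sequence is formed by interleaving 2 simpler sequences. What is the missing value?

Positions 1, 3, 5, … form one subsequence and positions 2, 4, 6, … form another.
Track A is -3, -3, -3, -3, -3, which is the constant sequence -3.
Track B is -9, -45, -225, ?, -5625, which is geometric with ratio 5.
Filling track B at index 4 by its rule yields -1125.

-1125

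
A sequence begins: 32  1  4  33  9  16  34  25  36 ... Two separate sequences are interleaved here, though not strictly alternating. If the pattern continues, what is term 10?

Reading positions in blocks of 3 reveals the pattern ABB — 2 tracks woven together.
Track A: 32, 33, 34. Arithmetic, step +1.
Track B: 1, 4, 9, 16, 25, 36. The squares 1², 2², 3², ….
The 10th slot belongs to track A; its 4th term is 35.

35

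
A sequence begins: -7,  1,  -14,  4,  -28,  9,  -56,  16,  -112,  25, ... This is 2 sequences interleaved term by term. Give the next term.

-224

Taking every 2nd term gives 2 separate tracks.
Stream A: -7, -14, -28, -56, -112 — geometric with ratio 2.
Stream B: 1, 4, 9, 16, 25 — the squares 1², 2², 3², ….
Position 11 → stream A, term 6 = -224.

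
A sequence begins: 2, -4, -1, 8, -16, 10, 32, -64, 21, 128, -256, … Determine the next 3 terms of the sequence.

The slot pattern repeats as AAB (period 3), so there are 2 interleaved tracks.
Track A: 2, -4, 8, -16, 32, -64, 128, -256 (multiplying by -2 each time).
Track B: -1, 10, 21 (arithmetic with common difference +11).
The 12th slot belongs to track B; its 4th term is 32.
Position 13 → track A, term 9 = 512.
Position 14 → track A, term 10 = -1024.

32, 512, -1024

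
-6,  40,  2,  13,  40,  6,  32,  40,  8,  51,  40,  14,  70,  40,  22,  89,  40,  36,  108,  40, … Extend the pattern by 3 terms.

58, 127, 40

Taking every 3rd term gives 3 separate tracks.
Track A: -6, 13, 32, 51, 70, 89, 108 — linear: a_n = -25 + 19·n.
Track B: 40, 40, 40, 40, 40, 40, 40 — constant 40.
Track C: 2, 6, 8, 14, 22, 36 — each term equals the sum of the previous two.
Position 21 falls in track C as its term 7, giving 58.
The 22nd slot belongs to track A; its 8th term is 127.
The 23rd slot belongs to track B; its 8th term is 40.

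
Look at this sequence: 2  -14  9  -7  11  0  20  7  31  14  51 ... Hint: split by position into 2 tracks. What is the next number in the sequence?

Positions 1, 3, 5, … form one subsequence and positions 2, 4, 6, … form another.
Stream A is 2, 9, 11, 20, 31, 51, which is each term equals the sum of the previous two.
Stream B is -14, -7, 0, 7, 14, which is arithmetic, step +7.
The 12th slot belongs to stream B; its 6th term is 21.

21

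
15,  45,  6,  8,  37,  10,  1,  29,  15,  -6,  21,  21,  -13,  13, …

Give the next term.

28

Split by position mod 3: positions 1, 4, 7, … form one track, and each other residue class forms its own.
Track A: 15, 8, 1, -6, -13 — arithmetic, step −7.
Track B: 45, 37, 29, 21, 13 — linear: a_n = 53 − 8·n.
Track C: 6, 10, 15, 21 — the triangular numbers T_3, T_4, ….
Position 15 → track C, term 5 = 28.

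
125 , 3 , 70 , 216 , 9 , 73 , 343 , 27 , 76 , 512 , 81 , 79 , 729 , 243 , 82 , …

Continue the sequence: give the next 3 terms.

Split by position mod 3: positions 1, 4, 7, … form one track, and each other residue class forms its own.
Subsequence A is 125, 216, 343, 512, 729, which is the cubes 5³, 6³, 7³, ….
Subsequence B is 3, 9, 27, 81, 243, which is successive powers of 3.
Subsequence C is 70, 73, 76, 79, 82, which is adding 3 each time.
Position 16 falls in subsequence A as its term 6, giving 1000.
Position 17 falls in subsequence B as its term 6, giving 729.
Term 18 comes from subsequence C (its 6th entry): 85.

1000, 729, 85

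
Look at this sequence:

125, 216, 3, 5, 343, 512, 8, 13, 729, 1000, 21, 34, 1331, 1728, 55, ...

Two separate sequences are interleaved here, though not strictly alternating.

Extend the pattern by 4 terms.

89, 2197, 2744, 144

The slot pattern repeats as AABB (period 4), so there are 2 interleaved tracks.
Track A is 125, 216, 343, 512, 729, 1000, 1331, 1728, which is the cubes 5³, 6³, 7³, ….
Track B is 3, 5, 8, 13, 21, 34, 55, which is each term equals the sum of the previous two.
Position 16 → track B, term 8 = 89.
The 17th slot belongs to track A; its 9th term is 2197.
The 18th slot belongs to track A; its 10th term is 2744.
The 19th slot belongs to track B; its 9th term is 144.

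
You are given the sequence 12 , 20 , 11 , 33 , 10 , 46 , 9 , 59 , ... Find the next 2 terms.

Positions 1, 3, 5, … form one subsequence and positions 2, 4, 6, … form another.
Subsequence A: 12, 11, 10, 9 — arithmetic, step −1.
Subsequence B: 20, 33, 46, 59 — linear: a_n = 7 + 13·n.
Term 9 comes from subsequence A (its 5th entry): 8.
Position 10 falls in subsequence B as its term 5, giving 72.

8, 72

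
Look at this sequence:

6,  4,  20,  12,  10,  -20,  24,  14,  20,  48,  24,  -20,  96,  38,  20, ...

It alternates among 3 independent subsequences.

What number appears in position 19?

384

Read the sequence 3 terms at a time; column i is its own pattern.
Subsequence A = 6, 12, 24, 48, 96: geometric with ratio 2.
Subsequence B = 4, 10, 14, 24, 38: each term equals the sum of the previous two.
Subsequence C = 20, -20, 20, -20, 20: the oscillation 20·(−1)^(n+1).
Term 19 comes from subsequence A (its 7th entry): 384.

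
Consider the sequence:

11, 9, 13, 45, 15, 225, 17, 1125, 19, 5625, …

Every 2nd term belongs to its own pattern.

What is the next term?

The terms cycle through 2 interleaved subsequences.
Track A: 11, 13, 15, 17, 19 — adding 2 each time.
Track B: 9, 45, 225, 1125, 5625 — geometric with ratio 5.
Position 11 → track A, term 6 = 21.

21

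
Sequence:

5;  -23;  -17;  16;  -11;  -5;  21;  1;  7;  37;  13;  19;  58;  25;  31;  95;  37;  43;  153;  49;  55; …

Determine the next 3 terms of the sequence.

248, 61, 67

The slot pattern repeats as ABB (period 3), so there are 2 interleaved tracks.
Track A: 5, 16, 21, 37, 58, 95, 153. A Fibonacci-like recurrence a_n = a_{n-1} + a_{n-2}.
Track B: -23, -17, -11, -5, 1, 7, 13, 19, 25, 31, 37, 43, 49, 55. Arithmetic with common difference +6.
The 22nd slot belongs to track A; its 8th term is 248.
Position 23 falls in track B as its term 15, giving 61.
Position 24 → track B, term 16 = 67.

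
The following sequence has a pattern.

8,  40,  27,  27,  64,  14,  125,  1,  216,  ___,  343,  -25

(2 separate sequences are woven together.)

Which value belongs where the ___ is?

-12

Split by position mod 2 into 2 tracks.
Stream A: 8, 27, 64, 125, 216, 343. The cubes 2³, 3³, 4³, ….
Stream B: 40, 27, 14, 1, ?, -25. Subtracting 13 each time.
So the missing entry in stream B is -12.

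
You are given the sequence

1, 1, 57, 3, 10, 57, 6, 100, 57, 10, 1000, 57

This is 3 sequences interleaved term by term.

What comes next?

Read the sequence 3 terms at a time; column i is its own pattern.
Track A: 1, 3, 6, 10 — the triangular numbers T_1, T_2, ….
Track B: 1, 10, 100, 1000 — powers 10^0, 10^1, 10^2, ….
Track C: 57, 57, 57, 57 — always 57.
Position 13 falls in track A as its term 5, giving 15.

15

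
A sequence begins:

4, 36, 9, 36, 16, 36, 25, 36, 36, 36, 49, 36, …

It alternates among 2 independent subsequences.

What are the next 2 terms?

Odd-indexed and even-indexed terms follow separate rules.
Stream A = 4, 9, 16, 25, 36, 49: perfect squares starting at 2².
Stream B = 36, 36, 36, 36, 36, 36: constant 36.
Term 13 comes from stream A (its 7th entry): 64.
Term 14 comes from stream B (its 7th entry): 36.

64, 36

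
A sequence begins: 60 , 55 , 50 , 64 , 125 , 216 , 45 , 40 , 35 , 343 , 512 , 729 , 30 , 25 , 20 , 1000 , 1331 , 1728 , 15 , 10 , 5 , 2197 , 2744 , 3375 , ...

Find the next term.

0

Reading positions in blocks of 6 reveals the pattern AAABBB — 2 tracks woven together.
Stream A is 60, 55, 50, 45, 40, 35, 30, 25, 20, 15, 10, 5, which is arithmetic with common difference −5.
Stream B is 64, 125, 216, 343, 512, 729, 1000, 1331, 1728, 2197, 2744, 3375, which is perfect cubes starting at 4³.
Term 25 comes from stream A (its 13th entry): 0.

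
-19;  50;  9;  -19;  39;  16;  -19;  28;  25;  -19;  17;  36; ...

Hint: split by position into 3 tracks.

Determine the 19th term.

Read the sequence 3 terms at a time; column i is its own pattern.
Subsequence A: -19, -19, -19, -19. Constant -19.
Subsequence B: 50, 39, 28, 17. Linear: a_n = 61 − 11·n.
Subsequence C: 9, 16, 25, 36. The squares 3², 4², 5², ….
Term 19 comes from subsequence A (its 7th entry): -19.

-19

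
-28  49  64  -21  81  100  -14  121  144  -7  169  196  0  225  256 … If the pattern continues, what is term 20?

361

The slot pattern repeats as ABB (period 3), so there are 2 interleaved tracks.
Track A: -28, -21, -14, -7, 0 (linear: a_n = -35 + 7·n).
Track B: 49, 64, 81, 100, 121, 144, 169, 196, 225, 256 (the squares 7², 8², 9², …).
Position 20 → track B, term 13 = 361.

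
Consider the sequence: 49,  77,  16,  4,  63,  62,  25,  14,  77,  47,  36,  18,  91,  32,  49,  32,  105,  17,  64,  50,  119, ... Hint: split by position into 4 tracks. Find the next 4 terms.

Split by position mod 4 into 4 tracks.
Track A is 49, 63, 77, 91, 105, 119, which is adding 14 each time.
Track B is 77, 62, 47, 32, 17, which is subtracting 15 each time.
Track C is 16, 25, 36, 49, 64, which is perfect squares starting at 4².
Track D is 4, 14, 18, 32, 50, which is each term equals the sum of the previous two.
Term 22 comes from track B (its 6th entry): 2.
Term 23 comes from track C (its 6th entry): 81.
The 24th slot belongs to track D; its 6th term is 82.
Position 25 → track A, term 7 = 133.

2, 81, 82, 133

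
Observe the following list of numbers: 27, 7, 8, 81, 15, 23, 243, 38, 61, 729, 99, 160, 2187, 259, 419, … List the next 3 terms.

Positions follow the repeating pattern ABB; grouping by letter gives 2 tracks.
Track A is 27, 81, 243, 729, 2187, which is powers 3^3, 3^4, 3^5, ….
Track B is 7, 8, 15, 23, 38, 61, 99, 160, 259, 419, which is a Fibonacci-like recurrence a_n = a_{n-1} + a_{n-2}.
Position 16 falls in track A as its term 6, giving 6561.
The 17th slot belongs to track B; its 11th term is 678.
Term 18 comes from track B (its 12th entry): 1097.

6561, 678, 1097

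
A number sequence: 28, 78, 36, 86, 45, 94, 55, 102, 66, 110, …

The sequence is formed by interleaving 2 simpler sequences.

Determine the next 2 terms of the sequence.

Odd-indexed and even-indexed terms follow separate rules.
Track A: 28, 36, 45, 55, 66. Triangular numbers starting at T_7.
Track B: 78, 86, 94, 102, 110. Linear: a_n = 70 + 8·n.
The 11th slot belongs to track A; its 6th term is 78.
The 12th slot belongs to track B; its 6th term is 118.

78, 118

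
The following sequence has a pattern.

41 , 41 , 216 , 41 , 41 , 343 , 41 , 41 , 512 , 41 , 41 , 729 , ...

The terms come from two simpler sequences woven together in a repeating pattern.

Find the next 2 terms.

Reading positions in blocks of 3 reveals the pattern AAB — 2 tracks woven together.
Subsequence A is 41, 41, 41, 41, 41, 41, 41, 41, which is always 41.
Subsequence B is 216, 343, 512, 729, which is perfect cubes starting at 6³.
Term 13 comes from subsequence A (its 9th entry): 41.
Position 14 → subsequence A, term 10 = 41.

41, 41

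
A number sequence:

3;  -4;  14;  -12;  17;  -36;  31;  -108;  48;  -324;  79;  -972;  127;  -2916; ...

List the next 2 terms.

Odd-indexed and even-indexed terms follow separate rules.
Track A: 3, 14, 17, 31, 48, 79, 127. A Fibonacci-like recurrence a_n = a_{n-1} + a_{n-2}.
Track B: -4, -12, -36, -108, -324, -972, -2916. Geometric, ×3 each step.
The 15th slot belongs to track A; its 8th term is 206.
The 16th slot belongs to track B; its 8th term is -8748.

206, -8748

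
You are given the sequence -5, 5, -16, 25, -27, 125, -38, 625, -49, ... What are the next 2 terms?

3125, -60

The terms cycle through 2 interleaved subsequences.
Track A: -5, -16, -27, -38, -49 — linear: a_n = 6 − 11·n.
Track B: 5, 25, 125, 625 — powers 5^1, 5^2, 5^3, ….
Position 10 → track B, term 5 = 3125.
The 11th slot belongs to track A; its 6th term is -60.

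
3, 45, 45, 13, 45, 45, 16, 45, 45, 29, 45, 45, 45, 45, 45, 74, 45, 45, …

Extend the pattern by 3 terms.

119, 45, 45

Positions follow the repeating pattern ABB; grouping by letter gives 2 tracks.
Track A: 3, 13, 16, 29, 45, 74 (Fibonacci-style (each term is the sum of the two before it)).
Track B: 45, 45, 45, 45, 45, 45, 45, 45, 45, 45, 45, 45 (always 45).
Position 19 falls in track A as its term 7, giving 119.
Position 20 → track B, term 13 = 45.
The 21st slot belongs to track B; its 14th term is 45.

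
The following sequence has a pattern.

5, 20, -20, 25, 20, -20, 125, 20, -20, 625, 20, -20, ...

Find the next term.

3125

Positions follow the repeating pattern ABB; grouping by letter gives 2 tracks.
Subsequence A = 5, 25, 125, 625: a geometric progression (common ratio 5).
Subsequence B = 20, -20, 20, -20, 20, -20, 20, -20: oscillating between 20 and -20.
The 13th slot belongs to subsequence A; its 5th term is 3125.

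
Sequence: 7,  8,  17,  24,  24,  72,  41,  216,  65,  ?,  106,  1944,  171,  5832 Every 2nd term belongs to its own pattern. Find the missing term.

Positions 1, 3, 5, … form one subsequence and positions 2, 4, 6, … form another.
Track A: 7, 17, 24, 41, 65, 106, 171 (Fibonacci-style (each term is the sum of the two before it)).
Track B: 8, 24, 72, 216, ?, 1944, 5832 (a geometric progression (common ratio 3)).
So the missing entry in track B is 648.

648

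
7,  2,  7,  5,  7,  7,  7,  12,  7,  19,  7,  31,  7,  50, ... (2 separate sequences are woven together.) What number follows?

7

Odd-indexed and even-indexed terms follow separate rules.
Subsequence A is 7, 7, 7, 7, 7, 7, 7, which is constant 7.
Subsequence B is 2, 5, 7, 12, 19, 31, 50, which is each term equals the sum of the previous two.
The 15th slot belongs to subsequence A; its 8th term is 7.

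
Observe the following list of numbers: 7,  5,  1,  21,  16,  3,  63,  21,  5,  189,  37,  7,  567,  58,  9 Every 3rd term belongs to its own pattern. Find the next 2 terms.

1701, 95

Split by position mod 3 into 3 tracks.
Subsequence A: 7, 21, 63, 189, 567 — geometric with ratio 3.
Subsequence B: 5, 16, 21, 37, 58 — Fibonacci-style (each term is the sum of the two before it).
Subsequence C: 1, 3, 5, 7, 9 — arithmetic, step +2.
Position 16 → subsequence A, term 6 = 1701.
Position 17 falls in subsequence B as its term 6, giving 95.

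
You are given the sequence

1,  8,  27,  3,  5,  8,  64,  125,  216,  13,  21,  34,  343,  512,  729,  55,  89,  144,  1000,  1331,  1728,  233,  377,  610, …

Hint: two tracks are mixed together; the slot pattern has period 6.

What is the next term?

2197

Positions follow the repeating pattern AAABBB; grouping by letter gives 2 tracks.
Stream A: 1, 8, 27, 64, 125, 216, 343, 512, 729, 1000, 1331, 1728. Consecutive cubes n³ from n = 1.
Stream B: 3, 5, 8, 13, 21, 34, 55, 89, 144, 233, 377, 610. Each term equals the sum of the previous two.
The 25th slot belongs to stream A; its 13th term is 2197.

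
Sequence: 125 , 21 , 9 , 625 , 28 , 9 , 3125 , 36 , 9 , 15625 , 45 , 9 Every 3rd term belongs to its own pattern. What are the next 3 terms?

78125, 55, 9

Split by position mod 3 into 3 tracks.
Track A = 125, 625, 3125, 15625: powers 5^3, 5^4, 5^5, ….
Track B = 21, 28, 36, 45: triangular numbers n(n+1)/2 for n = 6, 7, ….
Track C = 9, 9, 9, 9: always 9.
Term 13 comes from track A (its 5th entry): 78125.
The 14th slot belongs to track B; its 5th term is 55.
Position 15 falls in track C as its term 5, giving 9.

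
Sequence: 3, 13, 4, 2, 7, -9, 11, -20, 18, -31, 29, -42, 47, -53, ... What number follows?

76

Positions 1, 3, 5, … form one subsequence and positions 2, 4, 6, … form another.
Stream A: 3, 4, 7, 11, 18, 29, 47. Fibonacci-style (each term is the sum of the two before it).
Stream B: 13, 2, -9, -20, -31, -42, -53. Arithmetic with common difference −11.
Position 15 falls in stream A as its term 8, giving 76.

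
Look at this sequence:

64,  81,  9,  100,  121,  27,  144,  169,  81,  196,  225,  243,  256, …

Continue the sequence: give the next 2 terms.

289, 729

The slot pattern repeats as AAB (period 3), so there are 2 interleaved tracks.
Subsequence A is 64, 81, 100, 121, 144, 169, 196, 225, 256, which is consecutive squares n² from n = 8.
Subsequence B is 9, 27, 81, 243, which is powers of 3.
Position 14 → subsequence A, term 10 = 289.
Term 15 comes from subsequence B (its 5th entry): 729.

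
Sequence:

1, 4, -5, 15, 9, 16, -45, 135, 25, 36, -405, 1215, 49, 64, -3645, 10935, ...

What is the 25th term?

The slot pattern repeats as AABB (period 4), so there are 2 interleaved tracks.
Track A is 1, 4, 9, 16, 25, 36, 49, 64, which is consecutive squares n² from n = 1.
Track B is -5, 15, -45, 135, -405, 1215, -3645, 10935, which is a geometric progression (common ratio -3).
Term 25 comes from track A (its 13th entry): 169.

169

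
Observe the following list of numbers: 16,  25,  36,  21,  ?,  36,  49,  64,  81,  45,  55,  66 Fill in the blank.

28

The slot pattern repeats as AAABBB (period 6), so there are 2 interleaved tracks.
Track A: 16, 25, 36, 49, 64, 81 — the squares 4², 5², 6², ….
Track B: 21, ?, 36, 45, 55, 66 — triangular numbers starting at T_6.
Filling track B at index 2 by its rule yields 28.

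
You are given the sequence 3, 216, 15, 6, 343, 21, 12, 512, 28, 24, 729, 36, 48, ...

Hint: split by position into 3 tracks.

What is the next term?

Taking every 3rd term gives 3 separate tracks.
Stream A is 3, 6, 12, 24, 48, which is geometric with ratio 2.
Stream B is 216, 343, 512, 729, which is consecutive cubes n³ from n = 6.
Stream C is 15, 21, 28, 36, which is the triangular numbers T_5, T_6, ….
Term 14 comes from stream B (its 5th entry): 1000.

1000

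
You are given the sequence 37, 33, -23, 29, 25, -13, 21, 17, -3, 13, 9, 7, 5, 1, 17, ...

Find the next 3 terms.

-3, -7, 27

The slot pattern repeats as AAB (period 3), so there are 2 interleaved tracks.
Subsequence A: 37, 33, 29, 25, 21, 17, 13, 9, 5, 1 (subtracting 4 each time).
Subsequence B: -23, -13, -3, 7, 17 (adding 10 each time).
Position 16 falls in subsequence A as its term 11, giving -3.
Position 17 → subsequence A, term 12 = -7.
Position 18 falls in subsequence B as its term 6, giving 27.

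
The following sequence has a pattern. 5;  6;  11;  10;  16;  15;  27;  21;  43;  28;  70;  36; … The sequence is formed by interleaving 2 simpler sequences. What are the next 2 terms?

113, 45

Split by position mod 2 into 2 tracks.
Subsequence A: 5, 11, 16, 27, 43, 70 (Fibonacci-style (each term is the sum of the two before it)).
Subsequence B: 6, 10, 15, 21, 28, 36 (triangular numbers starting at T_3).
Position 13 → subsequence A, term 7 = 113.
Position 14 → subsequence B, term 7 = 45.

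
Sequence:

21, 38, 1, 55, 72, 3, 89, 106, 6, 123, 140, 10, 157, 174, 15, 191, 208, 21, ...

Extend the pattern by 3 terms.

Reading positions in blocks of 3 reveals the pattern AAB — 2 tracks woven together.
Subsequence A: 21, 38, 55, 72, 89, 106, 123, 140, 157, 174, 191, 208. Arithmetic with common difference +17.
Subsequence B: 1, 3, 6, 10, 15, 21. Triangular numbers starting at T_1.
Term 19 comes from subsequence A (its 13th entry): 225.
Position 20 falls in subsequence A as its term 14, giving 242.
Position 21 → subsequence B, term 7 = 28.

225, 242, 28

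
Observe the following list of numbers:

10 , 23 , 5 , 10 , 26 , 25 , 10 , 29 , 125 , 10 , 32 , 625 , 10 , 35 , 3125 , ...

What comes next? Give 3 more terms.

Split by position mod 3 into 3 tracks.
Track A is 10, 10, 10, 10, 10, which is constant 10.
Track B is 23, 26, 29, 32, 35, which is linear: a_n = 20 + 3·n.
Track C is 5, 25, 125, 625, 3125, which is powers 5^1, 5^2, 5^3, ….
The 16th slot belongs to track A; its 6th term is 10.
Position 17 → track B, term 6 = 38.
Term 18 comes from track C (its 6th entry): 15625.

10, 38, 15625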